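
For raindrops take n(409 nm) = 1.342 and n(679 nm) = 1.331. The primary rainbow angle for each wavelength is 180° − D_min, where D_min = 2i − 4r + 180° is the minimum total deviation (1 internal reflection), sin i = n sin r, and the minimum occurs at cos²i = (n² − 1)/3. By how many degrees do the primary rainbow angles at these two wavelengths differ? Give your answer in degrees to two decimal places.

1.58°

At 409 nm (n = 1.342): cos²i = 0.26699 → i = 58.888°, r = 39.641°, D_min = 139.213°, rainbow angle = 40.787°.
At 679 nm (n = 1.331): cos²i = 0.25719 → i = 59.527°, r = 40.356°, D_min = 137.630°, rainbow angle = 42.370°.
Angular width = |40.787° − 42.370°| = 1.583°.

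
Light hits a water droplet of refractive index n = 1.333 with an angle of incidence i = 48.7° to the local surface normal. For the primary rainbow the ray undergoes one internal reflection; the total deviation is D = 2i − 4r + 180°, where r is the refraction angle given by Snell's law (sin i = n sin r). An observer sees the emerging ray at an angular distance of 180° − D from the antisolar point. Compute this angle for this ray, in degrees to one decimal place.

sin r = sin 48.7° / 1.333 = 0.7513/1.333 = 0.5636; r = 34.30°.
D = 2·48.7° − 4·34.30° + 180° = 97.40° − 137.22° + 180° = 140.18°.
Angle from antisolar point = 180° − D = 39.82°.

39.8°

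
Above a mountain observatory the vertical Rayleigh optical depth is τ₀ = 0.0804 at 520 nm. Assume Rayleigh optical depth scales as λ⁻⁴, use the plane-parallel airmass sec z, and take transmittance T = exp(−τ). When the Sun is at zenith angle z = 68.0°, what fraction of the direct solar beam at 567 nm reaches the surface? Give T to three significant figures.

0.859

sec 68.0° = 2.6695.
τ = 0.0804 × (520/567)⁴ × 2.6695 = 0.0804 × 0.7074 × 2.6695 = 0.1518.
T = exp(−0.1518) = 0.8591.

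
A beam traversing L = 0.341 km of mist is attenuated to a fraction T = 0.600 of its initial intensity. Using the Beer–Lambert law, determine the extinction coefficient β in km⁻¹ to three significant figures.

Beer–Lambert: T = exp(−βL) ⇒ β = −ln(T)/L = −ln(0.600)/0.341 = 0.5108/0.341 = 1.498 km⁻¹.

1.50 km⁻¹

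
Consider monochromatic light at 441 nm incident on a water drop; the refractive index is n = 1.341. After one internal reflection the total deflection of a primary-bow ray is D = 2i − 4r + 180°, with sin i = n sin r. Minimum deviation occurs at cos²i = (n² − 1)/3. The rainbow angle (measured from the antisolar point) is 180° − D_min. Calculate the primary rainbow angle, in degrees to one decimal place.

40.9°

cos²i = (1.79828 − 1)/3 = 0.26609; i = arccos(0.51584) = 58.946°.
sin r = sin 58.946°/1.341 = 0.63884; r = 39.705°.
D_min = 2·58.946° − 4·39.705° + 180° = 139.071°.
Rainbow angle = 180° − D_min = 40.929°.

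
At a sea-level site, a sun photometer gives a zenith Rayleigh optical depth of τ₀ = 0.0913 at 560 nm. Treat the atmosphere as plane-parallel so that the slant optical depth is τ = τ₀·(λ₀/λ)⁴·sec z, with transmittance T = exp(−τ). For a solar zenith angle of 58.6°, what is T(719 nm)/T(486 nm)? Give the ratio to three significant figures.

Airmass: sec 58.6° = 1.9194.
τ(719 nm) = 0.0913 × (560/719)⁴ × 1.9194 = 0.0913 × 0.3680 × 1.9194 = 0.0645.
τ(486 nm) = 0.0913 × (560/486)⁴ × 1.9194 = 0.0913 × 1.7628 × 1.9194 = 0.3089.
T(719)/T(486) = exp(τ_B − τ_A) = exp(0.2444) = 1.2769.

1.28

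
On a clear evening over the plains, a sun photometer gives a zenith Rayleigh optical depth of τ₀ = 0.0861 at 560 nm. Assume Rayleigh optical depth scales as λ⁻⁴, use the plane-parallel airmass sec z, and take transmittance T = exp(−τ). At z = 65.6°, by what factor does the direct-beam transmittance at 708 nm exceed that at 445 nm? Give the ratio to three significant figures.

1.55

Airmass: sec 65.6° = 2.4207.
τ(708 nm) = 0.0861 × (560/708)⁴ × 2.4207 = 0.0861 × 0.3914 × 2.4207 = 0.0816.
τ(445 nm) = 0.0861 × (560/445)⁴ × 2.4207 = 0.0861 × 2.5079 × 2.4207 = 0.5227.
T(708)/T(445) = exp(τ_B − τ_A) = exp(0.4411) = 1.5545.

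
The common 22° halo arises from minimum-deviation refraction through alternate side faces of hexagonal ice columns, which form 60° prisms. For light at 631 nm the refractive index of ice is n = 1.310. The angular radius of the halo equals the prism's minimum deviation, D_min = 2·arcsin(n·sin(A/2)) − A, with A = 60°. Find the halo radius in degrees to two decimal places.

21.84°

n·sin(A/2) = 1.310 × sin 30° = 1.310 × 0.5000 = 0.6550.
D_min = 2·arcsin(0.6550) − 60° = 2 × 40.920° − 60° = 21.839°.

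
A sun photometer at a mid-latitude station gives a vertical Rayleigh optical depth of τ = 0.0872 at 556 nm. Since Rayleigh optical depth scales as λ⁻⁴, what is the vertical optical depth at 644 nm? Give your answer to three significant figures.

0.0484

τ(644 nm) = τ(556 nm) × (556/644)⁴ = 0.0872 × (0.8634)⁴ = 0.0872 × 0.5556 = 0.0484.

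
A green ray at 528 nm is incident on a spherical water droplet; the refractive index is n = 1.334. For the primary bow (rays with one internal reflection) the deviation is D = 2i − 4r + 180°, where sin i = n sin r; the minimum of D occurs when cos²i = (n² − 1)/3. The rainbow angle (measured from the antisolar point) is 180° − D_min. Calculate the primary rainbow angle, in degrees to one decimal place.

cos²i = (1.77956 − 1)/3 = 0.25985; i = arccos(0.50976) = 59.352°.
sin r = sin 59.352°/1.334 = 0.64492; r = 40.159°.
D_min = 2·59.352° − 4·40.159° + 180° = 138.067°.
Rainbow angle = 180° − D_min = 41.933°.

41.9°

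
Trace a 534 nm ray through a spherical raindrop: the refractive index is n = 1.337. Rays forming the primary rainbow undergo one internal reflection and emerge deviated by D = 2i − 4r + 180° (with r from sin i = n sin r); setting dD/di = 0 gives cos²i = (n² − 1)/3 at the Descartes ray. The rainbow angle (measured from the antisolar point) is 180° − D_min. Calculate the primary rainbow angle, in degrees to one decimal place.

41.5°

cos²i = (1.78757 − 1)/3 = 0.26252; i = arccos(0.51237) = 59.178°.
sin r = sin 59.178°/1.337 = 0.64231; r = 39.964°.
D_min = 2·59.178° − 4·39.964° + 180° = 138.500°.
Rainbow angle = 180° − D_min = 41.500°.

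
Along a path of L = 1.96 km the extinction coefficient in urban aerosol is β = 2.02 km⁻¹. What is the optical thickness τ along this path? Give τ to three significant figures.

τ = β·L = 2.02 × 1.96 = 3.9592.

3.96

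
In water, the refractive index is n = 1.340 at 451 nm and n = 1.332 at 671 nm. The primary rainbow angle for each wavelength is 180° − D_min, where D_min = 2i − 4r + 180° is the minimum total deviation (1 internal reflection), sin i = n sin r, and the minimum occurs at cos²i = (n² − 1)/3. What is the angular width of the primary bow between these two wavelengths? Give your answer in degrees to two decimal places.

1.15°

At 451 nm (n = 1.340): cos²i = 0.26520 → i = 59.004°, r = 39.770°, D_min = 138.929°, rainbow angle = 41.071°.
At 671 nm (n = 1.332): cos²i = 0.25807 → i = 59.469°, r = 40.290°, D_min = 137.776°, rainbow angle = 42.224°.
Angular width = |41.071° − 42.224°| = 1.153°.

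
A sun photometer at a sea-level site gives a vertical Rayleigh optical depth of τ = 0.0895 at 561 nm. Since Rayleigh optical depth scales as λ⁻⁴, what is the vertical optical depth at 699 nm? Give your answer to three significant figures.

0.0371

τ(699 nm) = τ(561 nm) × (561/699)⁴ = 0.0895 × (0.8026)⁴ = 0.0895 × 0.4149 = 0.0371.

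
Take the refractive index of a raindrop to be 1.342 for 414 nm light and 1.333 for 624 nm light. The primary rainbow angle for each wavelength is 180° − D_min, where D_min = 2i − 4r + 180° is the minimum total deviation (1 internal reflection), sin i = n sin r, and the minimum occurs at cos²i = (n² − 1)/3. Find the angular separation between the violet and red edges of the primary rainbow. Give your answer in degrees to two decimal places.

At 414 nm (n = 1.342): cos²i = 0.26699 → i = 58.888°, r = 39.641°, D_min = 139.213°, rainbow angle = 40.787°.
At 624 nm (n = 1.333): cos²i = 0.25896 → i = 59.410°, r = 40.225°, D_min = 137.922°, rainbow angle = 42.078°.
Angular width = |40.787° − 42.078°| = 1.291°.

1.29°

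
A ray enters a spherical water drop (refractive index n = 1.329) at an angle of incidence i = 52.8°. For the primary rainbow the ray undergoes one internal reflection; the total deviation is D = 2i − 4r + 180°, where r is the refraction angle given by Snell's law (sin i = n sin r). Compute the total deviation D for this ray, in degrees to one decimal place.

138.3°

sin r = sin 52.8° / 1.329 = 0.7965/1.329 = 0.5993; r = 36.82°.
D = 2·52.8° − 4·36.82° + 180° = 105.60° − 147.29° + 180° = 138.31°.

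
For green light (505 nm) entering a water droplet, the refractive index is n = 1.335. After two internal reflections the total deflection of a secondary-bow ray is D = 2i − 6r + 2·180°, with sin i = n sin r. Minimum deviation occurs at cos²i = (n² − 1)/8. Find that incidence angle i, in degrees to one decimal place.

71.8°

cos²i = (1.335² − 1)/8 = (1.78222 − 1)/8 = 0.09778.
cos i = 0.31269, so i = 71.778°.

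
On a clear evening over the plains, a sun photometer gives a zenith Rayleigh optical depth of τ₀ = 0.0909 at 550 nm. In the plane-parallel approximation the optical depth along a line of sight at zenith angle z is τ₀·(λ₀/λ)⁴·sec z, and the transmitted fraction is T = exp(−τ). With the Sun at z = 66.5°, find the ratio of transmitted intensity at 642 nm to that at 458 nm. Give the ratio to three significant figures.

Airmass: sec 66.5° = 2.5078.
τ(642 nm) = 0.0909 × (550/642)⁴ × 2.5078 = 0.0909 × 0.5387 × 2.5078 = 0.1228.
τ(458 nm) = 0.0909 × (550/458)⁴ × 2.5078 = 0.0909 × 2.0796 × 2.5078 = 0.4741.
T(642)/T(458) = exp(τ_B − τ_A) = exp(0.3513) = 1.4209.

1.42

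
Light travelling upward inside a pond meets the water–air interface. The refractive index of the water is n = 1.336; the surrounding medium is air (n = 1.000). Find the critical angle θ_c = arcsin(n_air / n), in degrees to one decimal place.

sin θ_c = n_air / n = 1.000 / 1.336 = 0.7485.
θ_c = arcsin(0.7485) = 48.46°.

48.5°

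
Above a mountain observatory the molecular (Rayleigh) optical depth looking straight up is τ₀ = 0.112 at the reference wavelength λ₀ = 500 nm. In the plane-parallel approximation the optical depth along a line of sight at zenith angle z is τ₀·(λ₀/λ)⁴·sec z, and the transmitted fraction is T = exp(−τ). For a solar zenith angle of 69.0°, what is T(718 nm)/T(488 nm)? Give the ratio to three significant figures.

1.31

Airmass: sec 69.0° = 2.7904.
τ(718 nm) = 0.112 × (500/718)⁴ × 2.7904 = 0.112 × 0.2352 × 2.7904 = 0.0735.
τ(488 nm) = 0.112 × (500/488)⁴ × 2.7904 = 0.112 × 1.1020 × 2.7904 = 0.3444.
T(718)/T(488) = exp(τ_B − τ_A) = exp(0.2709) = 1.3112.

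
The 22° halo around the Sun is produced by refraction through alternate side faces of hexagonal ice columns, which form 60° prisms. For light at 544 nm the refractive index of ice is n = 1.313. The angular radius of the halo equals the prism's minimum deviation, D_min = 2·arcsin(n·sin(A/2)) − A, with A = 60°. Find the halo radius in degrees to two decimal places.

22.07°

n·sin(A/2) = 1.313 × sin 30° = 1.313 × 0.5000 = 0.6565.
D_min = 2·arcsin(0.6565) − 60° = 2 × 41.033° − 60° = 22.067°.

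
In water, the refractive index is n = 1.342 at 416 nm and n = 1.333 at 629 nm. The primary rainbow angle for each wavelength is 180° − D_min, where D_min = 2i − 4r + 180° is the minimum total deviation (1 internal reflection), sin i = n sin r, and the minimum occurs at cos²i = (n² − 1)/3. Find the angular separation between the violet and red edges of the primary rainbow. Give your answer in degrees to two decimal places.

At 416 nm (n = 1.342): cos²i = 0.26699 → i = 58.888°, r = 39.641°, D_min = 139.213°, rainbow angle = 40.787°.
At 629 nm (n = 1.333): cos²i = 0.25896 → i = 59.410°, r = 40.225°, D_min = 137.922°, rainbow angle = 42.078°.
Angular width = |40.787° − 42.078°| = 1.291°.

1.29°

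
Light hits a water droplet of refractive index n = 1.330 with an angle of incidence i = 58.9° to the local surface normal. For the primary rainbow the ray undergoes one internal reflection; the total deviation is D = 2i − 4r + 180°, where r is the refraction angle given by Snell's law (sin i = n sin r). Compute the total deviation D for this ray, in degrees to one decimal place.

sin r = sin 58.9° / 1.330 = 0.8563/1.330 = 0.6438; r = 40.08°.
D = 2·58.9° − 4·40.08° + 180° = 117.80° − 160.31° + 180° = 137.49°.

137.5°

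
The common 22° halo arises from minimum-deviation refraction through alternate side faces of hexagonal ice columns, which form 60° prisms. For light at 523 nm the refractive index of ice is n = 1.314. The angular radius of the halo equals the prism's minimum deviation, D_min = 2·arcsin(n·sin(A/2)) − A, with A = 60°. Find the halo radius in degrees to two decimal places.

22.14°

n·sin(A/2) = 1.314 × sin 30° = 1.314 × 0.5000 = 0.6570.
D_min = 2·arcsin(0.6570) − 60° = 2 × 41.071° − 60° = 22.143°.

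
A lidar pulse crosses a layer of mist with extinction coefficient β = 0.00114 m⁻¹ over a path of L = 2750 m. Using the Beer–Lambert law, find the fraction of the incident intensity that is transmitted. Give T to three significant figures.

0.0435

τ = β·L = 0.00114 × 2750 = 3.1350.
T = exp(−3.1350) = 0.0435.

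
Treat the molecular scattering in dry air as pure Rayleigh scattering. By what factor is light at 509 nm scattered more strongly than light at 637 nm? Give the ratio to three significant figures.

Rayleigh scattering ∝ λ⁻⁴, so the ratio of coefficients is the inverse fourth power of the wavelength ratio.
σ(509)/σ(637) = (637/509)⁴ = (1.2515)⁴ = 2.453.

2.45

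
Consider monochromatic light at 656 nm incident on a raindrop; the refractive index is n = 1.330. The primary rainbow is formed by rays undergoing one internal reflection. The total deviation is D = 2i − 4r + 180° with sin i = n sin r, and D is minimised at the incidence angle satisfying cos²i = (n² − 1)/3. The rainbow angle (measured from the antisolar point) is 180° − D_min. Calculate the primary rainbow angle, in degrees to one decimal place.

42.5°

cos²i = (1.76890 − 1)/3 = 0.25630; i = arccos(0.50626) = 59.585°.
sin r = sin 59.585°/1.330 = 0.64841; r = 40.422°.
D_min = 2·59.585° − 4·40.422° + 180° = 137.484°.
Rainbow angle = 180° − D_min = 42.516°.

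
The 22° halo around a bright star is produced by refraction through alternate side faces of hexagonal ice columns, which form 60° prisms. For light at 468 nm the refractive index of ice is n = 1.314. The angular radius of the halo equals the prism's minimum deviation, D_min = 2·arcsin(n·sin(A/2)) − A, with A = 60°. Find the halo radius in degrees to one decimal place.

n·sin(A/2) = 1.314 × sin 30° = 1.314 × 0.5000 = 0.6570.
D_min = 2·arcsin(0.6570) − 60° = 2 × 41.071° − 60° = 22.143°.

22.1°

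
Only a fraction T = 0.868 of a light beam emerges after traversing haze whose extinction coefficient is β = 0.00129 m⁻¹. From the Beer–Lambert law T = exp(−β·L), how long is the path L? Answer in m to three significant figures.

110 m

Beer–Lambert: T = exp(−βL) ⇒ L = −ln(T)/β = −ln(0.868)/0.00129 = 0.1416/0.00129 = 109.7 m.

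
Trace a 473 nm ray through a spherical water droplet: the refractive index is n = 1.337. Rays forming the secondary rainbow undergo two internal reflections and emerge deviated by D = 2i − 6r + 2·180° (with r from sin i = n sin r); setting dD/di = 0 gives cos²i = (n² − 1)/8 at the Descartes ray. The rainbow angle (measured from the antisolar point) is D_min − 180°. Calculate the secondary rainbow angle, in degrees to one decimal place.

51.9°

cos²i = (1.78757 − 1)/8 = 0.09845; i = arccos(0.31376) = 71.714°.
sin r = sin 71.714°/1.337 = 0.71017; r = 45.249°.
D_min = 2·71.714° − 6·45.249° + 360° = 231.934°.
Rainbow angle = D_min − 180° = 51.934°.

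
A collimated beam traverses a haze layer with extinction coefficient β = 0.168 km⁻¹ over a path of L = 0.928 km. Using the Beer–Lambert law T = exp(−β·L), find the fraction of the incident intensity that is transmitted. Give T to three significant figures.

0.856

τ = β·L = 0.168 × 0.928 = 0.1559.
T = exp(−0.1559) = 0.8556.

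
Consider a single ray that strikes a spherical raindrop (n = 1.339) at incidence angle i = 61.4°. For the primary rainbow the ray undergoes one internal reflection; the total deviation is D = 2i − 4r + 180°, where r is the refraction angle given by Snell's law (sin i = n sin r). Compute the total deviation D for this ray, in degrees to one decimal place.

138.9°

sin r = sin 61.4° / 1.339 = 0.8780/1.339 = 0.6557; r = 40.97°.
D = 2·61.4° − 4·40.97° + 180° = 122.80° − 163.89° + 180° = 138.91°.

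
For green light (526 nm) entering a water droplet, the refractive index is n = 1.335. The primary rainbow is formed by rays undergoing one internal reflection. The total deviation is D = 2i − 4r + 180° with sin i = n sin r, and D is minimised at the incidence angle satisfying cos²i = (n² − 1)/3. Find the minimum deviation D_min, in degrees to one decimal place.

cos²i = (1.78222 − 1)/3 = 0.26074; i = arccos(0.51063) = 59.294°.
sin r = sin 59.294°/1.335 = 0.64405; r = 40.094°.
D_min = 2·59.294° − 4·40.094° + 180° = 138.212°.

138.2°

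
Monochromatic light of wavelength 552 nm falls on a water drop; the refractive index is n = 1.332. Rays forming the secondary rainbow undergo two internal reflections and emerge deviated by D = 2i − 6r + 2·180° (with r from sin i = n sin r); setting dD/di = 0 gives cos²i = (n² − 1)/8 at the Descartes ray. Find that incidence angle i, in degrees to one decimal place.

cos²i = (1.332² − 1)/8 = (1.77422 − 1)/8 = 0.09678.
cos i = 0.31109, so i = 71.875°.

71.9°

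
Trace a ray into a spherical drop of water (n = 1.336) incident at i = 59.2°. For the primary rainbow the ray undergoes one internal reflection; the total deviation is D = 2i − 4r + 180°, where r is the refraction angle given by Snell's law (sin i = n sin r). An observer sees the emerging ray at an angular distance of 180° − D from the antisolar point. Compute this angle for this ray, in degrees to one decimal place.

sin r = sin 59.2° / 1.336 = 0.8590/1.336 = 0.6429; r = 40.01°.
D = 2·59.2° − 4·40.01° + 180° = 118.40° − 160.04° + 180° = 138.36°.
Angle from antisolar point = 180° − D = 41.64°.

41.6°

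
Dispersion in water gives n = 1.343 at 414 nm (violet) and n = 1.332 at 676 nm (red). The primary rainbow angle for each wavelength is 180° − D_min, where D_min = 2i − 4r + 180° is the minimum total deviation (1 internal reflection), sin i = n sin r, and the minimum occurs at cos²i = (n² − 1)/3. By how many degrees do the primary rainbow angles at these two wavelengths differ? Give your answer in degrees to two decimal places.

At 414 nm (n = 1.343): cos²i = 0.26788 → i = 58.830°, r = 39.577°, D_min = 139.354°, rainbow angle = 40.646°.
At 676 nm (n = 1.332): cos²i = 0.25807 → i = 59.469°, r = 40.290°, D_min = 137.776°, rainbow angle = 42.224°.
Angular width = |40.646° − 42.224°| = 1.578°.

1.58°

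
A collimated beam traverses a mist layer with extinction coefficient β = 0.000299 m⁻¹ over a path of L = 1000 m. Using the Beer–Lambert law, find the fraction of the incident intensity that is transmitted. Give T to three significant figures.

τ = β·L = 0.000299 × 1000 = 0.2990.
T = exp(−0.2990) = 0.7416.

0.742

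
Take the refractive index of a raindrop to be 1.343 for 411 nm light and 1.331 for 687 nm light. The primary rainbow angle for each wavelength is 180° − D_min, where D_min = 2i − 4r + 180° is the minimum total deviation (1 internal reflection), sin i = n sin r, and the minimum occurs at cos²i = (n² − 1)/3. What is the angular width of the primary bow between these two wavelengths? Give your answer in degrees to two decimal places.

1.72°

At 411 nm (n = 1.343): cos²i = 0.26788 → i = 58.830°, r = 39.577°, D_min = 139.354°, rainbow angle = 40.646°.
At 687 nm (n = 1.331): cos²i = 0.25719 → i = 59.527°, r = 40.356°, D_min = 137.630°, rainbow angle = 42.370°.
Angular width = |40.646° − 42.370°| = 1.724°.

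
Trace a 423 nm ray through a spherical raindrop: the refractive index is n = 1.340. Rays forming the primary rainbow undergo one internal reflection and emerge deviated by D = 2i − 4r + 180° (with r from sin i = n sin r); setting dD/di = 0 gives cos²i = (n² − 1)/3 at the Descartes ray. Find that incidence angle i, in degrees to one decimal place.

cos²i = (1.340² − 1)/3 = (1.79560 − 1)/3 = 0.26520.
cos i = 0.51498, so i = 59.004°.

59.0°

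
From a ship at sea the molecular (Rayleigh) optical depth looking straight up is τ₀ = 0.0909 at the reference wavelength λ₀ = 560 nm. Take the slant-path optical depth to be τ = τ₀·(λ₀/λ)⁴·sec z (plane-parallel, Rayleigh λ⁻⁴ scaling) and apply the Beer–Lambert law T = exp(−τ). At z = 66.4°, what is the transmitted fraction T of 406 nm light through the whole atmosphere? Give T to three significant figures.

0.440

sec 66.4° = 2.4978.
τ = 0.0909 × (560/406)⁴ × 2.4978 = 0.0909 × 3.6195 × 2.4978 = 0.8218.
T = exp(−0.8218) = 0.4396.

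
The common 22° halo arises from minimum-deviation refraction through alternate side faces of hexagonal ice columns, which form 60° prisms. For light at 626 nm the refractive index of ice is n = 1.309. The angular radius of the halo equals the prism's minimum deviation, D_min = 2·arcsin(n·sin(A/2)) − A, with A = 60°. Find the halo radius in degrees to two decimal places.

21.76°

n·sin(A/2) = 1.309 × sin 30° = 1.309 × 0.5000 = 0.6545.
D_min = 2·arcsin(0.6545) − 60° = 2 × 40.882° − 60° = 21.763°.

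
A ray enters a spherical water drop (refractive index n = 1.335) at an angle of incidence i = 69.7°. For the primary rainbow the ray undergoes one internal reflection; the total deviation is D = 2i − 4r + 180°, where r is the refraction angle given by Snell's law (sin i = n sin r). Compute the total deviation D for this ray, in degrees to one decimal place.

140.9°

sin r = sin 69.7° / 1.335 = 0.9379/1.335 = 0.7025; r = 44.63°.
D = 2·69.7° − 4·44.63° + 180° = 139.40° − 178.52° + 180° = 140.88°.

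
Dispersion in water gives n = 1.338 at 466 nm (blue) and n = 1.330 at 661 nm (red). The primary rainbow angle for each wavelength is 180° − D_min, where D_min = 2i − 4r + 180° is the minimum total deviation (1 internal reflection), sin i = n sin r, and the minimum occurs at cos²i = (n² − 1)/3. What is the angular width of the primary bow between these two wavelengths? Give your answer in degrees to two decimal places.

1.16°

At 466 nm (n = 1.338): cos²i = 0.26341 → i = 59.120°, r = 39.899°, D_min = 138.643°, rainbow angle = 41.357°.
At 661 nm (n = 1.330): cos²i = 0.25630 → i = 59.585°, r = 40.422°, D_min = 137.484°, rainbow angle = 42.516°.
Angular width = |41.357° − 42.516°| = 1.160°.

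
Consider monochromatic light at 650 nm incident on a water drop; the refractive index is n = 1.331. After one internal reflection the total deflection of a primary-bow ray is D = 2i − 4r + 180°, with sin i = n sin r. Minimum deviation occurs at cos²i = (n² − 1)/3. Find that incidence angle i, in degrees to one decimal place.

59.5°

cos²i = (1.331² − 1)/3 = (1.77156 − 1)/3 = 0.25719.
cos i = 0.50714, so i = 59.527°.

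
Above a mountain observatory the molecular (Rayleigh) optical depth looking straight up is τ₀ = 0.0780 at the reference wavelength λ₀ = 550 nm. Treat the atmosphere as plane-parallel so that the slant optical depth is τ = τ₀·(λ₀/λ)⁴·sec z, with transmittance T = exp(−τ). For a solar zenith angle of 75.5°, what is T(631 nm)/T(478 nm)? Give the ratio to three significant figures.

1.44

Airmass: sec 75.5° = 3.9939.
τ(631 nm) = 0.0780 × (550/631)⁴ × 3.9939 = 0.0780 × 0.5772 × 3.9939 = 0.1798.
τ(478 nm) = 0.0780 × (550/478)⁴ × 3.9939 = 0.0780 × 1.7528 × 3.9939 = 0.5461.
T(631)/T(478) = exp(τ_B − τ_A) = exp(0.3662) = 1.4423.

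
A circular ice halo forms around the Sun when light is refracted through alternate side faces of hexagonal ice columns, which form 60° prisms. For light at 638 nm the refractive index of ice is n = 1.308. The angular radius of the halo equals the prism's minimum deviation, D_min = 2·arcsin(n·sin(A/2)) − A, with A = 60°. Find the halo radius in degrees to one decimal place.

21.7°

n·sin(A/2) = 1.308 × sin 30° = 1.308 × 0.5000 = 0.6540.
D_min = 2·arcsin(0.6540) − 60° = 2 × 40.844° − 60° = 21.688°.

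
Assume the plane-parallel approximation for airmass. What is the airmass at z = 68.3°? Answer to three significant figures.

2.70

X = sec z = 1/cos 68.3° = 1/0.3697 = 2.7046.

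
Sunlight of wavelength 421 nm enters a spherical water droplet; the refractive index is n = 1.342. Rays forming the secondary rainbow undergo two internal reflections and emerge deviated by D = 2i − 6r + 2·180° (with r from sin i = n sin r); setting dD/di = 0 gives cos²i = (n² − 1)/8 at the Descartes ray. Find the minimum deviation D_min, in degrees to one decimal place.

cos²i = (1.80096 − 1)/8 = 0.10012; i = arccos(0.31642) = 71.554°.
sin r = sin 71.554°/1.342 = 0.70687; r = 44.981°.
D_min = 2·71.554° − 6·44.981° + 360° = 233.222°.

233.2°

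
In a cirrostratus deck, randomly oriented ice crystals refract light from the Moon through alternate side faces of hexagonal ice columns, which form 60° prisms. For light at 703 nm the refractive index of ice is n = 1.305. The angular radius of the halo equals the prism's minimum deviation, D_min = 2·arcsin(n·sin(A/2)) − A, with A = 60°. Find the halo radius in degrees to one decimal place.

n·sin(A/2) = 1.305 × sin 30° = 1.305 × 0.5000 = 0.6525.
D_min = 2·arcsin(0.6525) − 60° = 2 × 40.730° − 60° = 21.461°.

21.5°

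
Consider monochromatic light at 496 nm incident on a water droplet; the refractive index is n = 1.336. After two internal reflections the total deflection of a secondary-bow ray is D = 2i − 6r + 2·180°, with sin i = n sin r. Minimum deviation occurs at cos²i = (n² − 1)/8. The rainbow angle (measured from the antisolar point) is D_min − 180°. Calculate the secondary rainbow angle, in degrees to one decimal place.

cos²i = (1.78490 − 1)/8 = 0.09811; i = arccos(0.31323) = 71.746°.
sin r = sin 71.746°/1.336 = 0.71084; r = 45.303°.
D_min = 2·71.746° − 6·45.303° + 360° = 231.674°.
Rainbow angle = D_min − 180° = 51.674°.

51.7°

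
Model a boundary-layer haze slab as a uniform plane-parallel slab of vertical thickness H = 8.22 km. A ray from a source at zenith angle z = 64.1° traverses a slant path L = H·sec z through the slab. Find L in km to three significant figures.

18.8 km

sec z = 1/cos 64.1° = 2.2894.
L = 8.22 × 2.2894 = 18.819 km.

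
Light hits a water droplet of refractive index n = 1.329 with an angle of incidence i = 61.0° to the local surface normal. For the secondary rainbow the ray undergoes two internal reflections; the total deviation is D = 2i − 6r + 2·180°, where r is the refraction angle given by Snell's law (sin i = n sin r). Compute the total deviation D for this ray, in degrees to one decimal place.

sin r = sin 61.0° / 1.329 = 0.8746/1.329 = 0.6581; r = 41.16°.
D = 2·61.0° − 6·41.16° + 2·180° = 122.00° − 246.93° + 360° = 235.07°.

235.1°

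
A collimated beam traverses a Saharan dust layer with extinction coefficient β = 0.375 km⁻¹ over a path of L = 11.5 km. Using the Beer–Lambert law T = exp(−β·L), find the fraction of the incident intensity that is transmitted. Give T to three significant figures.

τ = β·L = 0.375 × 11.5 = 4.3125.
T = exp(−4.3125) = 0.0134.

0.0134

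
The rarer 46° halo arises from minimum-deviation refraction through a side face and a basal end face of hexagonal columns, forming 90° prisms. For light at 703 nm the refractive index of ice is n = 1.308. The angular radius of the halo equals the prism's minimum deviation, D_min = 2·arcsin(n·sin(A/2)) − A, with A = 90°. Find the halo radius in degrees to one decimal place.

45.3°

n·sin(A/2) = 1.308 × sin 45° = 1.308 × 0.7071 = 0.9249.
D_min = 2·arcsin(0.9249) − 90° = 2 × 67.653° − 90° = 45.305°.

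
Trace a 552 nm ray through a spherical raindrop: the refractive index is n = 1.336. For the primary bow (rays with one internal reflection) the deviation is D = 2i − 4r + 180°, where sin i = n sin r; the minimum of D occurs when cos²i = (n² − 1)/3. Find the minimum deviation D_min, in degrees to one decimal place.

cos²i = (1.78490 − 1)/3 = 0.26163; i = arccos(0.51150) = 59.236°.
sin r = sin 59.236°/1.336 = 0.64318; r = 40.029°.
D_min = 2·59.236° − 4·40.029° + 180° = 138.356°.

138.4°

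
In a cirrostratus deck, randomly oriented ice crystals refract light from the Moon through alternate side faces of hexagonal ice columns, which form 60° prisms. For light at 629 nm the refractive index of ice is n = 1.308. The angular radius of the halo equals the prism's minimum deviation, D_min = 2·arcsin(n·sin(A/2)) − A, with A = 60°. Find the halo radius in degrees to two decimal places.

21.69°

n·sin(A/2) = 1.308 × sin 30° = 1.308 × 0.5000 = 0.6540.
D_min = 2·arcsin(0.6540) − 60° = 2 × 40.844° − 60° = 21.688°.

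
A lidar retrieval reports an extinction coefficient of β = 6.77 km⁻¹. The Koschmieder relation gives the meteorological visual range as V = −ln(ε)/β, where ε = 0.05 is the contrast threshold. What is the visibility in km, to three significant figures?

0.443 km

V = −ln(0.05) / 6.77 = 2.996 / 6.77 = 0.4425 km.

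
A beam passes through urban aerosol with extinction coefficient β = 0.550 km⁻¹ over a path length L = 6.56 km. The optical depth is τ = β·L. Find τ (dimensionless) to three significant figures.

3.61

τ = β·L = 0.550 × 6.56 = 3.6080.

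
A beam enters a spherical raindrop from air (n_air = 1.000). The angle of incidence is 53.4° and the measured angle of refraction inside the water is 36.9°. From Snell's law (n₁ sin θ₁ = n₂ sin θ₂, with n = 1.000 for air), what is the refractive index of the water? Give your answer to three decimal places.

1.337

n = sin θ_i / sin θ_r = sin 53.4° / sin 36.9° = 0.8028 / 0.6004 = 1.3371.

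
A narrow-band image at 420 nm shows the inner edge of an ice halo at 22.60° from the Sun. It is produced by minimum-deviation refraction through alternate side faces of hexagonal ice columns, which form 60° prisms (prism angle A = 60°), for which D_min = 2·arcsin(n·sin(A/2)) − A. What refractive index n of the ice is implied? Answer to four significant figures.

Rearranging: n = sin((D_min + A)/2) / sin(A/2).
(D_min + A)/2 = (22.60° + 60°)/2 = 41.300°.
n = sin 41.300° / sin 30° = 0.6600 / 0.5000 = 1.3200.

1.320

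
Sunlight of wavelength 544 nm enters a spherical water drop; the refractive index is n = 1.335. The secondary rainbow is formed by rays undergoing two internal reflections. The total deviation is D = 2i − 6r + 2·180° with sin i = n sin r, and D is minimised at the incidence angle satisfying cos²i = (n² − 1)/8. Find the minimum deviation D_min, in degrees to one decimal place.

231.4°

cos²i = (1.78222 − 1)/8 = 0.09778; i = arccos(0.31269) = 71.778°.
sin r = sin 71.778°/1.335 = 0.71150; r = 45.357°.
D_min = 2·71.778° − 6·45.357° + 360° = 231.414°.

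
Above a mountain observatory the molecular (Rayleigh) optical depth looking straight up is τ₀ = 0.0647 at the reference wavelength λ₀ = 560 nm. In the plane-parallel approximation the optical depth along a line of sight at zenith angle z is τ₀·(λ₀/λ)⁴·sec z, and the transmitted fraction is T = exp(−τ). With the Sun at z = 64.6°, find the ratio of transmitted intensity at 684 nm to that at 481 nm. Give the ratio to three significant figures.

Airmass: sec 64.6° = 2.3314.
τ(684 nm) = 0.0647 × (560/684)⁴ × 2.3314 = 0.0647 × 0.4493 × 2.3314 = 0.0678.
τ(481 nm) = 0.0647 × (560/481)⁴ × 2.3314 = 0.0647 × 1.8373 × 2.3314 = 0.2771.
T(684)/T(481) = exp(τ_B − τ_A) = exp(0.2094) = 1.2329.

1.23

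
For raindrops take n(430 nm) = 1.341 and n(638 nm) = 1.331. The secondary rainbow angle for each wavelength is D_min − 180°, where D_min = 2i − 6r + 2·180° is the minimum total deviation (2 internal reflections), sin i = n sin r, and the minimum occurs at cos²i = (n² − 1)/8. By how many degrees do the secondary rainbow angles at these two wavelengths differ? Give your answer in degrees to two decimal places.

2.60°

At 430 nm (n = 1.341): cos²i = 0.09979 → i = 71.586°, r = 45.034°, D_min = 232.966°, rainbow angle = 52.966°.
At 638 nm (n = 1.331): cos²i = 0.09645 → i = 71.907°, r = 45.575°, D_min = 230.365°, rainbow angle = 50.365°.
Angular width = |52.966° − 50.365°| = 2.601°.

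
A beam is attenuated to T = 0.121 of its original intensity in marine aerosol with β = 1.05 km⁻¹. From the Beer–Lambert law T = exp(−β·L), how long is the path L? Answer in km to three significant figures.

Beer–Lambert: T = exp(−βL) ⇒ L = −ln(T)/β = −ln(0.121)/1.05 = 2.1120/1.05 = 2.011 km.

2.01 km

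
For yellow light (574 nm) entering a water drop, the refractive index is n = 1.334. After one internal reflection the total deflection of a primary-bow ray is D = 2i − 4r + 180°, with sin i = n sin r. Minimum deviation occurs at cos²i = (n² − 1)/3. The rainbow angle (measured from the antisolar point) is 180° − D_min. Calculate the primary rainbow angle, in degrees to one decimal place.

41.9°

cos²i = (1.77956 − 1)/3 = 0.25985; i = arccos(0.50976) = 59.352°.
sin r = sin 59.352°/1.334 = 0.64492; r = 40.159°.
D_min = 2·59.352° − 4·40.159° + 180° = 138.067°.
Rainbow angle = 180° − D_min = 41.933°.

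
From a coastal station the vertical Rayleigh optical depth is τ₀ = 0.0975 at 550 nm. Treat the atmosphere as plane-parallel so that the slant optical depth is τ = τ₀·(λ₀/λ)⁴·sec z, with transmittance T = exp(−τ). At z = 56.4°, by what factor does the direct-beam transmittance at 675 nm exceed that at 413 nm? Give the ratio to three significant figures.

1.61

Airmass: sec 56.4° = 1.8070.
τ(675 nm) = 0.0975 × (550/675)⁴ × 1.8070 = 0.0975 × 0.4408 × 1.8070 = 0.0777.
τ(413 nm) = 0.0975 × (550/413)⁴ × 1.8070 = 0.0975 × 3.1452 × 1.8070 = 0.5541.
T(675)/T(413) = exp(τ_B − τ_A) = exp(0.4765) = 1.6104.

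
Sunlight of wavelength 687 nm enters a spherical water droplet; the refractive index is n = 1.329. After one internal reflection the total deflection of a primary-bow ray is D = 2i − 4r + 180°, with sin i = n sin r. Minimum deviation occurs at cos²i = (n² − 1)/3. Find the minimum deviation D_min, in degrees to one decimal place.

137.3°

cos²i = (1.76624 − 1)/3 = 0.25541; i = arccos(0.50538) = 59.643°.
sin r = sin 59.643°/1.329 = 0.64928; r = 40.487°.
D_min = 2·59.643° − 4·40.487° + 180° = 137.337°.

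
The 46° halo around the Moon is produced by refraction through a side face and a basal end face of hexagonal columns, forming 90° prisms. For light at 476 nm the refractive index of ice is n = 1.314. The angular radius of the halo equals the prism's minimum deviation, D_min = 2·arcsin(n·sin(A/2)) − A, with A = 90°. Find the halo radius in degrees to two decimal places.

46.60°

n·sin(A/2) = 1.314 × sin 45° = 1.314 × 0.7071 = 0.9291.
D_min = 2·arcsin(0.9291) − 90° = 2 × 68.301° − 90° = 46.602°.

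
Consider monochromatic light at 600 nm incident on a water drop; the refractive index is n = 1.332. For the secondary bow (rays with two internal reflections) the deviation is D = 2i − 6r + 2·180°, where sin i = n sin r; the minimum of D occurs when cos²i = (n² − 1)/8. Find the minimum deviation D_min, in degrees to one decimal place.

230.6°

cos²i = (1.77422 − 1)/8 = 0.09678; i = arccos(0.31109) = 71.875°.
sin r = sin 71.875°/1.332 = 0.71350; r = 45.520°.
D_min = 2·71.875° − 6·45.520° + 360° = 230.628°.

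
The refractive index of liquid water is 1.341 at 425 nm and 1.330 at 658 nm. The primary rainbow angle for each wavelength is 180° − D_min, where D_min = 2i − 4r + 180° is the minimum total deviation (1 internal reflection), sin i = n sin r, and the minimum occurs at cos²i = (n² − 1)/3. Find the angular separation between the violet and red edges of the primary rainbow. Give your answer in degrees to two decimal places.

1.59°

At 425 nm (n = 1.341): cos²i = 0.26609 → i = 58.946°, r = 39.705°, D_min = 139.071°, rainbow angle = 40.929°.
At 658 nm (n = 1.330): cos²i = 0.25630 → i = 59.585°, r = 40.422°, D_min = 137.484°, rainbow angle = 42.516°.
Angular width = |40.929° − 42.516°| = 1.588°.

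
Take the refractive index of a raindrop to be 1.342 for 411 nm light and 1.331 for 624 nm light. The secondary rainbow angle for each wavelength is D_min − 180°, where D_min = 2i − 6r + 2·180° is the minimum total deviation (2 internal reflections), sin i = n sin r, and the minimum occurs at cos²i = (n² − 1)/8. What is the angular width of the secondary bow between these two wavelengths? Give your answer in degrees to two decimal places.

2.86°

At 411 nm (n = 1.342): cos²i = 0.10012 → i = 71.554°, r = 44.981°, D_min = 233.222°, rainbow angle = 53.222°.
At 624 nm (n = 1.331): cos²i = 0.09645 → i = 71.907°, r = 45.575°, D_min = 230.365°, rainbow angle = 50.365°.
Angular width = |53.222° − 50.365°| = 2.857°.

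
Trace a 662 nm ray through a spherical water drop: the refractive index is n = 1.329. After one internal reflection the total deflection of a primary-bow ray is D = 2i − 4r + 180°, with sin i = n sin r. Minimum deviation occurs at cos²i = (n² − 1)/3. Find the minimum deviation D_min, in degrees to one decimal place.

cos²i = (1.76624 − 1)/3 = 0.25541; i = arccos(0.50538) = 59.643°.
sin r = sin 59.643°/1.329 = 0.64928; r = 40.487°.
D_min = 2·59.643° − 4·40.487° + 180° = 137.337°.

137.3°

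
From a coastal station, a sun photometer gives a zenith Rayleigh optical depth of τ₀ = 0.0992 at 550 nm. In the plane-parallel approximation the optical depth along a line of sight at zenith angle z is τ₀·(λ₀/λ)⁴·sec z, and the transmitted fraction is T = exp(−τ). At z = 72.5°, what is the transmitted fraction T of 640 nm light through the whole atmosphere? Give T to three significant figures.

0.835

sec 72.5° = 3.3255.
τ = 0.0992 × (550/640)⁴ × 3.3255 = 0.0992 × 0.5454 × 3.3255 = 0.1799.
T = exp(−0.1799) = 0.8353.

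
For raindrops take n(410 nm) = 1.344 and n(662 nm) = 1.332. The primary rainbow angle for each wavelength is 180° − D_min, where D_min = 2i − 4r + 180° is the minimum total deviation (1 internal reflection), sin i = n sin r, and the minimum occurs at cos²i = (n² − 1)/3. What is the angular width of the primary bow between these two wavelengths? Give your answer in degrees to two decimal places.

At 410 nm (n = 1.344): cos²i = 0.26878 → i = 58.772°, r = 39.512°, D_min = 139.495°, rainbow angle = 40.505°.
At 662 nm (n = 1.332): cos²i = 0.25807 → i = 59.469°, r = 40.290°, D_min = 137.776°, rainbow angle = 42.224°.
Angular width = |40.505° − 42.224°| = 1.719°.

1.72°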